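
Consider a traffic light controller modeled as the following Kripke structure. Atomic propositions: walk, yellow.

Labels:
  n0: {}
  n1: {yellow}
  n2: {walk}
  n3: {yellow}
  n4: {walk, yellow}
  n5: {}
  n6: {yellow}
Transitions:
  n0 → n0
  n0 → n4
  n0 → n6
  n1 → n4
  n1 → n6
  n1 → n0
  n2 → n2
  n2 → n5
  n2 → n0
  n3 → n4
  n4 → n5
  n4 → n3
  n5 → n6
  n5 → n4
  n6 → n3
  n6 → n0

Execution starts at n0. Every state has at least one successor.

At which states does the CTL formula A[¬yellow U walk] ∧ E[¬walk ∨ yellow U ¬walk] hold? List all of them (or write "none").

States satisfying ¬yellow: {n0, n2, n5}.
States satisfying walk: {n2, n4}.
States satisfying A[¬yellow U walk]: {n2, n4}.
States satisfying ¬walk ∨ yellow: {n0, n1, n3, n4, n5, n6}.
States satisfying ¬walk: {n0, n1, n3, n5, n6}.
States satisfying E[¬walk ∨ yellow U ¬walk]: {n0, n1, n3, n4, n5, n6}.
States satisfying A[¬yellow U walk] ∧ E[¬walk ∨ yellow U ¬walk]: {n4}.

{n4}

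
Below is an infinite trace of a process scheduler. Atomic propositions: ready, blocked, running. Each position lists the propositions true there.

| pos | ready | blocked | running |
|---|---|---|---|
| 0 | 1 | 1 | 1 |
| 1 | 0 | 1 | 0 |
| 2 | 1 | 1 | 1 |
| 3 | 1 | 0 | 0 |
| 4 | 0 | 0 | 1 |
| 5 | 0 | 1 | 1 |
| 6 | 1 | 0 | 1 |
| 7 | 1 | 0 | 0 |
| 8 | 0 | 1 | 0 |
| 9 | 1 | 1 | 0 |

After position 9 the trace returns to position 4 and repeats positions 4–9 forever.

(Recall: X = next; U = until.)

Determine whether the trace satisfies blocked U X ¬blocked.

Yes

Walking from position 0: X ¬blocked first holds at position 2, and blocked holds at every earlier position along the way, so blocked U X ¬blocked holds.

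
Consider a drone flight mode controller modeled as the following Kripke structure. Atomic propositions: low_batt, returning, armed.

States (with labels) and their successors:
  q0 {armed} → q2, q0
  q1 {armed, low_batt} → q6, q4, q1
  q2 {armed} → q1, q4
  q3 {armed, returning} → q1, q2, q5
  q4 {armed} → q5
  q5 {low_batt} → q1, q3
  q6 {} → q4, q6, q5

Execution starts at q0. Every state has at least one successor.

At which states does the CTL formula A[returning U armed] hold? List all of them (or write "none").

States satisfying returning: {q3}.
States satisfying armed: {q0, q1, q2, q3, q4}.
States satisfying A[returning U armed]: {q0, q1, q2, q3, q4}.

{q0, q1, q2, q3, q4}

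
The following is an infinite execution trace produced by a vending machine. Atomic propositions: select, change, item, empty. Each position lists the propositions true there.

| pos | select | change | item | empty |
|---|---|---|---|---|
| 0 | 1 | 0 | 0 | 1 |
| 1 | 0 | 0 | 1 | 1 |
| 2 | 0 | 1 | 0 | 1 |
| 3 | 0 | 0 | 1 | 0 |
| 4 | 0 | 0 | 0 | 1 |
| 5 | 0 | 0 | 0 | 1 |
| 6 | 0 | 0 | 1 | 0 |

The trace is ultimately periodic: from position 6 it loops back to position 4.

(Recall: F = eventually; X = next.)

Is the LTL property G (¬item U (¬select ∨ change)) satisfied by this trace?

Holds

¬item U (¬select ∨ change) holds at every position 0..6, and those are all positions ever visited, so G (¬item U (¬select ∨ change)) holds.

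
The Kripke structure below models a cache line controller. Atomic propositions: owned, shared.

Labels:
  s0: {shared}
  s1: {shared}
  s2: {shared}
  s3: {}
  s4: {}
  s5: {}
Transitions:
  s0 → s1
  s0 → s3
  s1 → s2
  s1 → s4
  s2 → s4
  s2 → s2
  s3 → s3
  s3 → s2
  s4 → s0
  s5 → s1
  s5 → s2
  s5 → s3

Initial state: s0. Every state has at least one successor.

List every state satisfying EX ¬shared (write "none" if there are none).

States satisfying ¬shared: {s3, s4, s5}.
States satisfying EX ¬shared: {s0, s1, s2, s3, s5}.

{s0, s1, s2, s3, s5}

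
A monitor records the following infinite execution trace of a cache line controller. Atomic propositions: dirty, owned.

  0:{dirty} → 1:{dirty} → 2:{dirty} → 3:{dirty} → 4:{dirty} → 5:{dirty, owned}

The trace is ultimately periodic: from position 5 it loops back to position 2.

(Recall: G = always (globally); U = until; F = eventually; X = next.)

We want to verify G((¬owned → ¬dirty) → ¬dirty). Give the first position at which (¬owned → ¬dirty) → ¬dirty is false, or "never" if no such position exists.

5

Check (¬owned → ¬dirty) → ¬dirty at each position in order: 0 ✓, 1 ✓, 2 ✓, 3 ✓, 4 ✓.
At position 5 the labels are {dirty, owned}, so (¬owned → ¬dirty) → ¬dirty is false there. This is the first violation.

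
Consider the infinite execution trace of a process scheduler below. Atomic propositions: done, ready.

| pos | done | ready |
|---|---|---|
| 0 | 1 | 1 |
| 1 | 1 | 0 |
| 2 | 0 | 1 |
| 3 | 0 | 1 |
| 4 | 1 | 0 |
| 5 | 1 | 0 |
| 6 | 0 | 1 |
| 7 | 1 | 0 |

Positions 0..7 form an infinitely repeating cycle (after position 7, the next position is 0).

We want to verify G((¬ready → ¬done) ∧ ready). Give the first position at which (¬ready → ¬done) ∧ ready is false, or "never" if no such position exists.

1

Check (¬ready → ¬done) ∧ ready at each position in order: 0 ✓.
At position 1 the labels are {done}, so (¬ready → ¬done) ∧ ready is false there. This is the first violation.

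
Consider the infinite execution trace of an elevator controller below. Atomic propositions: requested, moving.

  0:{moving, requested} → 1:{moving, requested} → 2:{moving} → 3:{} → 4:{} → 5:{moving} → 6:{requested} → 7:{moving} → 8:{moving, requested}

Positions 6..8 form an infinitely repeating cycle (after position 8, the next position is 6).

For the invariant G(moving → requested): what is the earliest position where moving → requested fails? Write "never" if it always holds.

2

Check moving → requested at each position in order: 0 ✓, 1 ✓.
At position 2 the labels are {moving}, so moving → requested is false there. This is the first violation.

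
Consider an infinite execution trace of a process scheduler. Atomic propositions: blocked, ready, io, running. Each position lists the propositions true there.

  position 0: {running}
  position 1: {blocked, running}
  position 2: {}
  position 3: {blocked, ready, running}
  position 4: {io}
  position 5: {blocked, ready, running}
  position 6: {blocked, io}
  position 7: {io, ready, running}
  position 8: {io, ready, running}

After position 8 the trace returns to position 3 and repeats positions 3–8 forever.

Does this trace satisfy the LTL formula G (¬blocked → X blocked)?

Violated

¬blocked → X blocked must hold at every position from 0 onward. It fails at position 7, so G (¬blocked → X blocked) is false.
Positions where ¬blocked holds: 0, 2, 4, 7, 8.
Check X blocked at each: 0→ok, 2→ok, 4→ok, 7→fails, 8→ok.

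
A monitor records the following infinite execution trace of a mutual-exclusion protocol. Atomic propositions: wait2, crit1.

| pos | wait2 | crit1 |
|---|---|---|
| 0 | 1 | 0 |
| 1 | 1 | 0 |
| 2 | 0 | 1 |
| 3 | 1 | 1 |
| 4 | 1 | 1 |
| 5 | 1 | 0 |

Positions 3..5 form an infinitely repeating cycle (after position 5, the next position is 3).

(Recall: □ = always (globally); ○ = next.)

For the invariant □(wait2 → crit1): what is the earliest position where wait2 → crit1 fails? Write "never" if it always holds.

0

At position 0 the labels are {wait2}, so wait2 → crit1 is false there. This is the first violation.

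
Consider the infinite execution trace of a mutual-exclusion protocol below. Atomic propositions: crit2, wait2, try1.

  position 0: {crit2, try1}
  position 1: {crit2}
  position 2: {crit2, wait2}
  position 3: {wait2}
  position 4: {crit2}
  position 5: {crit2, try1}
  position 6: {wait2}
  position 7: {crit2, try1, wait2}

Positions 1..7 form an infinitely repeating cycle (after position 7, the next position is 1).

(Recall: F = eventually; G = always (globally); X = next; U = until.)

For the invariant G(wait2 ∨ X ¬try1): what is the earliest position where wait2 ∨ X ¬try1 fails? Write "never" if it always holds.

4

Check wait2 ∨ X ¬try1 at each position in order: 0 ✓, 1 ✓, 2 ✓, 3 ✓.
At position 4 the labels are {crit2} and the next position 5 has {crit2, try1}, so wait2 ∨ X ¬try1 is false there. This is the first violation.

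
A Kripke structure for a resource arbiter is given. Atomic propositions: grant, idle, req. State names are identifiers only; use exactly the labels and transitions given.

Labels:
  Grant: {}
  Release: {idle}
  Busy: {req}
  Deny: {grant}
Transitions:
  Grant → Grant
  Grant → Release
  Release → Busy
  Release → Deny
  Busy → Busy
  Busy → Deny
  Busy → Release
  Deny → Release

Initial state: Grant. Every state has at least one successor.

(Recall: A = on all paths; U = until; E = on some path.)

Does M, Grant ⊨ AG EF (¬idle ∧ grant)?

States satisfying EF (¬idle ∧ grant): {Grant, Release, Busy, Deny}.
States satisfying AG EF (¬idle ∧ grant): {Grant, Release, Busy, Deny}.
Every state reachable from Grant satisfies EF (¬idle ∧ grant).
Grant ∈ Sat(AG EF (¬idle ∧ grant)).

Yes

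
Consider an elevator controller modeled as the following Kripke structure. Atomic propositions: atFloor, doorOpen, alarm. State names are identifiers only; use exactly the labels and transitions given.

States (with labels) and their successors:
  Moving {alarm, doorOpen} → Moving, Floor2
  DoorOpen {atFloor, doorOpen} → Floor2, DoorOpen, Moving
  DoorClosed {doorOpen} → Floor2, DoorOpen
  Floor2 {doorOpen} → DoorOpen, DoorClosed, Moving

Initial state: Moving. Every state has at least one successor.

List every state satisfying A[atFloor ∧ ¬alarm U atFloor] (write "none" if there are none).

States satisfying atFloor ∧ ¬alarm: {DoorOpen}.
States satisfying atFloor: {DoorOpen}.
States satisfying A[atFloor ∧ ¬alarm U atFloor]: {DoorOpen}.

{DoorOpen}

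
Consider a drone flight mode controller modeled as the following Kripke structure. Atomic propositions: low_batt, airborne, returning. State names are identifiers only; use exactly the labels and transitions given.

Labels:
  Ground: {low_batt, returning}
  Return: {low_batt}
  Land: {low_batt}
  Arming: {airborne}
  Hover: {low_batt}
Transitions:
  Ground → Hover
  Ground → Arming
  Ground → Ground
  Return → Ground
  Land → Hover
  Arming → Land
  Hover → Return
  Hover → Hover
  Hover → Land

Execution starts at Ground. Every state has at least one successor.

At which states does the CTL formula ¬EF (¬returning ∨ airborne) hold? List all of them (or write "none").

States satisfying ¬returning ∨ airborne: {Return, Land, Arming, Hover}.
States satisfying EF (¬returning ∨ airborne): {Ground, Return, Land, Arming, Hover}.
States satisfying ¬EF (¬returning ∨ airborne): ∅.

none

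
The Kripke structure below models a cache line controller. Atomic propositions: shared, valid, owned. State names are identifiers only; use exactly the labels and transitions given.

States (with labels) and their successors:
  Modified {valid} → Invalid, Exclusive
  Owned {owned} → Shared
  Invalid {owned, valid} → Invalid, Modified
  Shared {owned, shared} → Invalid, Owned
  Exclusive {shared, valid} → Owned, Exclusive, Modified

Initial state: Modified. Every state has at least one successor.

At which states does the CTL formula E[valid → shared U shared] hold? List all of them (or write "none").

{Owned, Shared, Exclusive}

States satisfying valid → shared: {Owned, Shared, Exclusive}.
States satisfying shared: {Shared, Exclusive}.
States satisfying E[valid → shared U shared]: {Owned, Shared, Exclusive}.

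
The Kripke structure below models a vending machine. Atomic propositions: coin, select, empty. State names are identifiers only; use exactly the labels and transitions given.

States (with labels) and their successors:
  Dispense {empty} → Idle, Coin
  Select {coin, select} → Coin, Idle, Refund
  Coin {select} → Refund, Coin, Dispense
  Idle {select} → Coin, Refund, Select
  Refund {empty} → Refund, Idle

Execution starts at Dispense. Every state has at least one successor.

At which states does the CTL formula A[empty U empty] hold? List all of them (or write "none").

{Dispense, Refund}

States satisfying empty: {Dispense, Refund}.
States satisfying A[empty U empty]: {Dispense, Refund}.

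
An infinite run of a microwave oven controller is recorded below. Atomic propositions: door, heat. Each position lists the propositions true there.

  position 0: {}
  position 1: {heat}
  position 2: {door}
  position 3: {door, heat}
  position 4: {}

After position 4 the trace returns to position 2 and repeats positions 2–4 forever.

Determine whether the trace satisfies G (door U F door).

Holds

door U F door holds at every position 0..4, and those are all positions ever visited, so G (door U F door) holds.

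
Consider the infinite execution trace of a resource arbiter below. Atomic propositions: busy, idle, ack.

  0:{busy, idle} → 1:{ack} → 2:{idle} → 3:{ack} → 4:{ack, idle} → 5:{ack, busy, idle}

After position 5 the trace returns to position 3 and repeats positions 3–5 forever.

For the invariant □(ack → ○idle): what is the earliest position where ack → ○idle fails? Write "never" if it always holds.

Check ack → ○idle at each position in order: 0 ✓, 1 ✓, 2 ✓, 3 ✓, 4 ✓.
At position 5 the labels are {ack, busy, idle} and the next position 3 has {ack}, so ack → ○idle is false there. This is the first violation.

5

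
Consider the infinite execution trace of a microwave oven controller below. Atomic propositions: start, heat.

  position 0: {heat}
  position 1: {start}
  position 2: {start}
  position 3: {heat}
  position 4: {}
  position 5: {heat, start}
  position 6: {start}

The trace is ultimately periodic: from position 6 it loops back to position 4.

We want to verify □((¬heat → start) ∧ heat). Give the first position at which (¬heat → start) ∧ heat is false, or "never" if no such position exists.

Check (¬heat → start) ∧ heat at each position in order: 0 ✓.
At position 1 the labels are {start}, so (¬heat → start) ∧ heat is false there. This is the first violation.

1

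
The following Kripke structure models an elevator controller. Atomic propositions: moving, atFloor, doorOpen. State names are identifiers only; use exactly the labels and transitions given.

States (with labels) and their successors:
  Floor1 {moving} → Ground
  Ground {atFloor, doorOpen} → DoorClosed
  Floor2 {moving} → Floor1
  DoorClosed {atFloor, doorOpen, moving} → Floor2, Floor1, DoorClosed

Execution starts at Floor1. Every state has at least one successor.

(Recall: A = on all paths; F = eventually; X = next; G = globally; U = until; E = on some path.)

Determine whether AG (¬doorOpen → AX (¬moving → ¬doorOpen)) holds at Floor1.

States satisfying ¬doorOpen → AX (¬moving → ¬doorOpen): {Ground, Floor2, DoorClosed}.
States satisfying AG (¬doorOpen → AX (¬moving → ¬doorOpen)): ∅.
Floor1 is reachable from Floor1 and violates ¬doorOpen → AX (¬moving → ¬doorOpen), so AG fails at Floor1.
Floor1 ∉ Sat(AG (¬doorOpen → AX (¬moving → ¬doorOpen))).

Violated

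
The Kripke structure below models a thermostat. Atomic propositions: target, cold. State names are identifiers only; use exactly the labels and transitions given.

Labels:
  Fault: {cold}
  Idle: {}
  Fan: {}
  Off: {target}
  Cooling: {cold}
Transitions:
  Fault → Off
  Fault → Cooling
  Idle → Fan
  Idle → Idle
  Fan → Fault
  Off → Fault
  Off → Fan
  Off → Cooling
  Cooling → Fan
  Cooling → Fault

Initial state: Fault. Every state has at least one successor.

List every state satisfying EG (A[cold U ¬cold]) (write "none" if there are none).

States satisfying A[cold U ¬cold]: {Idle, Fan, Off}.
States satisfying EG (A[cold U ¬cold]): {Idle}.

{Idle}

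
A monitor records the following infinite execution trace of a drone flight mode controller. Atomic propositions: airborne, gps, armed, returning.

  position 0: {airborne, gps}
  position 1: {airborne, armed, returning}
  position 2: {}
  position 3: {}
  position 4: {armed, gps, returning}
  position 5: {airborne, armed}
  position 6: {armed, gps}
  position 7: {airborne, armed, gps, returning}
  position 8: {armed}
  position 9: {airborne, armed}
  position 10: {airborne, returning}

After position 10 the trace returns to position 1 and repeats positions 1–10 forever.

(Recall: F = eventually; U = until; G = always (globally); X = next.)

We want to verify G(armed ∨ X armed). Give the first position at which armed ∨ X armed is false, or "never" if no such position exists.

2

Check armed ∨ X armed at each position in order: 0 ✓, 1 ✓.
At position 2 the labels are {} and the next position 3 has {}, so armed ∨ X armed is false there. This is the first violation.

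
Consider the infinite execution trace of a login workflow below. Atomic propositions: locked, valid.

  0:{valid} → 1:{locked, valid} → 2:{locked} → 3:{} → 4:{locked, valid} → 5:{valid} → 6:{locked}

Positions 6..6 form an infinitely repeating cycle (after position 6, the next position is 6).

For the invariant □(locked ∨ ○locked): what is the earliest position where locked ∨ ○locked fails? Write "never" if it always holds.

never

locked ∨ ○locked holds at every position 0..6, and those are all the positions the trace ever visits, so the invariant □(locked ∨ ○locked) is never violated.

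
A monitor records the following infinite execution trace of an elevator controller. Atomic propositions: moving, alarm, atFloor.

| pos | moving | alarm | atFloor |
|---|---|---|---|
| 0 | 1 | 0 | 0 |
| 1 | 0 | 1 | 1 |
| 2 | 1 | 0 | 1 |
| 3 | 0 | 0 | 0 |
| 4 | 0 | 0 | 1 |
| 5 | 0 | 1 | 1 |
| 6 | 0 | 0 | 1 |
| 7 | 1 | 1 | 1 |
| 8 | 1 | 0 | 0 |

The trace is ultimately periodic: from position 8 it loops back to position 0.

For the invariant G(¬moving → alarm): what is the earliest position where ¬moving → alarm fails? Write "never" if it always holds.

Check ¬moving → alarm at each position in order: 0 ✓, 1 ✓, 2 ✓.
At position 3 the labels are {}, so ¬moving → alarm is false there. This is the first violation.

3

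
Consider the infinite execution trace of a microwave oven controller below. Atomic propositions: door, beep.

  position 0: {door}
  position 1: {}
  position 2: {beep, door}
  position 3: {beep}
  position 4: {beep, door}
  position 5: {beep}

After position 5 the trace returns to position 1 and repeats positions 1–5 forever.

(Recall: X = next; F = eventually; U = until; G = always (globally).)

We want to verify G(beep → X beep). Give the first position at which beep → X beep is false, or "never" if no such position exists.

Check beep → X beep at each position in order: 0 ✓, 1 ✓, 2 ✓, 3 ✓, 4 ✓.
At position 5 the labels are {beep} and the next position 1 has {}, so beep → X beep is false there. This is the first violation.

5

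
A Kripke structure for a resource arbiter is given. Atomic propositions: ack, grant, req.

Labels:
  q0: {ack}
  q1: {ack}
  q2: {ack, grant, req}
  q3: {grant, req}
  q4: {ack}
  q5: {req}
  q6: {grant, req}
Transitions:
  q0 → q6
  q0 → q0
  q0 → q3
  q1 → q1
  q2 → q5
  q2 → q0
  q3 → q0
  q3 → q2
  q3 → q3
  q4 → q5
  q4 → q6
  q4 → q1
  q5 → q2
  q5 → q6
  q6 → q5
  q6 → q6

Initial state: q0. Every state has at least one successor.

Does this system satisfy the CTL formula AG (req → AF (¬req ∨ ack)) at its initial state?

States satisfying req → AF (¬req ∨ ack): {q0, q1, q2, q4}.
States satisfying AG (req → AF (¬req ∨ ack)): {q1}.
q3 is reachable from q0 and violates req → AF (¬req ∨ ack), so AG fails at q0.
q0 ∉ Sat(AG (req → AF (¬req ∨ ack))).

No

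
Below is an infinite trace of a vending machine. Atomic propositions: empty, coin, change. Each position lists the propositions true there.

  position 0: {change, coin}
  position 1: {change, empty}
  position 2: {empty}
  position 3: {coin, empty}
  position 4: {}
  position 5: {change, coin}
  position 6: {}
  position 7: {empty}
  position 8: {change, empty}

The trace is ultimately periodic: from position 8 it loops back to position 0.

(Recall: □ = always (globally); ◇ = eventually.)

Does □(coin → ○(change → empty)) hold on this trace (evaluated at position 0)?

Satisfied

coin → ○(change → empty) holds at every position 0..8, and those are all positions ever visited, so □(coin → ○(change → empty)) holds.
Positions where coin holds: 0, 3, 5.
Check ○(change → empty) at each: 0→ok, 3→ok, 5→ok.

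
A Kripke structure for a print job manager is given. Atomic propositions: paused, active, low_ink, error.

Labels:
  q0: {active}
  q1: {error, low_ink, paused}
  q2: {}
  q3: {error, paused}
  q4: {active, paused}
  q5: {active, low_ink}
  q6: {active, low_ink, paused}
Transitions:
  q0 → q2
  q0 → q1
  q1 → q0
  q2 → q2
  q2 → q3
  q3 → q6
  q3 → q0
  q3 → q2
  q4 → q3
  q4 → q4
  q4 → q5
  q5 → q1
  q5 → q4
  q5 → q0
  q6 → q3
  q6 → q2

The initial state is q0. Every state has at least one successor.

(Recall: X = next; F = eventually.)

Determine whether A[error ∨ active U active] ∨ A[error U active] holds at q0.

States satisfying error ∨ active: {q0, q1, q3, q4, q5, q6}.
States satisfying active: {q0, q4, q5, q6}.
States satisfying A[error ∨ active U active]: {q0, q1, q4, q5, q6}.
States satisfying error: {q1, q3}.
States satisfying A[error U active]: {q0, q1, q4, q5, q6}.
States satisfying A[error ∨ active U active] ∨ A[error U active]: {q0, q1, q4, q5, q6}.
q0 ∈ Sat(A[error ∨ active U active] ∨ A[error U active]).

Holds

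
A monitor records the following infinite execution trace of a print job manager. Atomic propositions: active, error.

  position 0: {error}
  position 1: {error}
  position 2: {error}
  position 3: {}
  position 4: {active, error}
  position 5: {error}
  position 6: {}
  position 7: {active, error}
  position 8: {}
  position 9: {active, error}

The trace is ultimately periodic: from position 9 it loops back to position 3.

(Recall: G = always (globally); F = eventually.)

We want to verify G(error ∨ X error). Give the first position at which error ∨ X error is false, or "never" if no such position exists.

never

error ∨ X error holds at every position 0..9, and those are all the positions the trace ever visits, so the invariant G(error ∨ X error) is never violated.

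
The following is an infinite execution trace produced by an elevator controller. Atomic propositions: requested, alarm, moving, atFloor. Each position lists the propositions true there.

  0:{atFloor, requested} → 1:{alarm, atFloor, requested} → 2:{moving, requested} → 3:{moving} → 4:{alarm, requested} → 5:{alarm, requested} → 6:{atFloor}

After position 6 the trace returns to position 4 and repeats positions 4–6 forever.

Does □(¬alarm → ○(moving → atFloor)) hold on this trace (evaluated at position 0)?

¬alarm → ○(moving → atFloor) must hold at every position from 0 onward. It fails at position 2, so □(¬alarm → ○(moving → atFloor)) is false.
Positions where ¬alarm holds: 0, 2, 3, 6.
Check ○(moving → atFloor) at each: 0→ok, 2→fails, 3→ok, 6→ok.

Violated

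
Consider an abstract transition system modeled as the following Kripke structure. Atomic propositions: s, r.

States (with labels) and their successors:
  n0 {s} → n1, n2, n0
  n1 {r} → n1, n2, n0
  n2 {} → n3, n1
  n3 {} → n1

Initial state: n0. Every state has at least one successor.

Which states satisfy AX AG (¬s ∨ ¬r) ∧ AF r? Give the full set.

{n1, n2, n3}

States satisfying AG (¬s ∨ ¬r): {n0, n1, n2, n3}.
States satisfying AX AG (¬s ∨ ¬r): {n0, n1, n2, n3}.
States satisfying r: {n1}.
States satisfying AF r: {n1, n2, n3}.
States satisfying AX AG (¬s ∨ ¬r) ∧ AF r: {n1, n2, n3}.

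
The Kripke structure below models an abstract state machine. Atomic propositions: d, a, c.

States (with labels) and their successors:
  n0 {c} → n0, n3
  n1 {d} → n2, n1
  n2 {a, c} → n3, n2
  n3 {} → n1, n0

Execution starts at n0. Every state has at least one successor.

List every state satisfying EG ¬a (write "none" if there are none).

{n0, n1, n3}

States satisfying ¬a: {n0, n1, n3}.
States satisfying EG ¬a: {n0, n1, n3}.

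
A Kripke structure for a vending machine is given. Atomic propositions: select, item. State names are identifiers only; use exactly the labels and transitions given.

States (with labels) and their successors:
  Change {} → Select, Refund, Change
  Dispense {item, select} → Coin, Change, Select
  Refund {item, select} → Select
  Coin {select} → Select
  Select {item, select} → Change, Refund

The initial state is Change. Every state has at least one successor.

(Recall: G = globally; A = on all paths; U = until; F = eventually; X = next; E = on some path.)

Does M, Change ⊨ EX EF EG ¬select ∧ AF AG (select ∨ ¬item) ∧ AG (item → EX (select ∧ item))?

Satisfied

States satisfying EF EG ¬select: {Change, Dispense, Refund, Coin, Select}.
States satisfying EX EF EG ¬select: {Change, Dispense, Refund, Coin, Select}.
States satisfying AG (select ∨ ¬item): {Change, Dispense, Refund, Coin, Select}.
States satisfying AF AG (select ∨ ¬item): {Change, Dispense, Refund, Coin, Select}.
States satisfying item → EX (select ∧ item): {Change, Dispense, Refund, Coin, Select}.
States satisfying AG (item → EX (select ∧ item)): {Change, Dispense, Refund, Coin, Select}.
States satisfying EX EF EG ¬select ∧ AF AG (select ∨ ¬item) ∧ AG (item → EX (select ∧ item)): {Change, Dispense, Refund, Coin, Select}.
Change ∈ Sat(EX EF EG ¬select ∧ AF AG (select ∨ ¬item) ∧ AG (item → EX (select ∧ item))).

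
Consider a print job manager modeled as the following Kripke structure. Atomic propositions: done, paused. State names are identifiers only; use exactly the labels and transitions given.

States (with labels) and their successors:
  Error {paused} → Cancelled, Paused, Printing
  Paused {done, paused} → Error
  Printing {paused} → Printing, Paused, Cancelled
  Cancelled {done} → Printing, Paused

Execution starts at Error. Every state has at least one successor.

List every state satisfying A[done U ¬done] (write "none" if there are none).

States satisfying done: {Paused, Cancelled}.
States satisfying ¬done: {Error, Printing}.
States satisfying A[done U ¬done]: {Error, Paused, Printing, Cancelled}.

{Error, Paused, Printing, Cancelled}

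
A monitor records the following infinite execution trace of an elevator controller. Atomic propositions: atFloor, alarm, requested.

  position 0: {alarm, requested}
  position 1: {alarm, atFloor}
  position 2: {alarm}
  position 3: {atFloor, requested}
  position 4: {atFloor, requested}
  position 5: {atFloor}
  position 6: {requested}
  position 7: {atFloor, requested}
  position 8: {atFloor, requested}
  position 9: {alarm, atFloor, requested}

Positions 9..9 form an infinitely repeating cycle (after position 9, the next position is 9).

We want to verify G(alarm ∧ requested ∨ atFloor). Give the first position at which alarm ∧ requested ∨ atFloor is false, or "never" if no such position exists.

2

Check alarm ∧ requested ∨ atFloor at each position in order: 0 ✓, 1 ✓.
At position 2 the labels are {alarm}, so alarm ∧ requested ∨ atFloor is false there. This is the first violation.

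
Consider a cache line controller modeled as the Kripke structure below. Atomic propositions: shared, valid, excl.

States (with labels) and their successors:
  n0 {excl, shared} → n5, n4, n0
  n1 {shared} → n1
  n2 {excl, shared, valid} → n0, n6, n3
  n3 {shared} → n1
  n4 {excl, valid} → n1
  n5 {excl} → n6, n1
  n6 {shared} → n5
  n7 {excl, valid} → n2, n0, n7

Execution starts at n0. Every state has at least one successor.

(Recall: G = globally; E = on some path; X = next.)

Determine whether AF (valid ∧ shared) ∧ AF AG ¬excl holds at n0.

Violated

States satisfying valid ∧ shared: {n2}.
States satisfying AF (valid ∧ shared): {n2}.
States satisfying AG ¬excl: {n1, n3}.
States satisfying AF AG ¬excl: {n1, n3, n4}.
States satisfying AF (valid ∧ shared) ∧ AF AG ¬excl: ∅.
n0 ∉ Sat(AF (valid ∧ shared) ∧ AF AG ¬excl).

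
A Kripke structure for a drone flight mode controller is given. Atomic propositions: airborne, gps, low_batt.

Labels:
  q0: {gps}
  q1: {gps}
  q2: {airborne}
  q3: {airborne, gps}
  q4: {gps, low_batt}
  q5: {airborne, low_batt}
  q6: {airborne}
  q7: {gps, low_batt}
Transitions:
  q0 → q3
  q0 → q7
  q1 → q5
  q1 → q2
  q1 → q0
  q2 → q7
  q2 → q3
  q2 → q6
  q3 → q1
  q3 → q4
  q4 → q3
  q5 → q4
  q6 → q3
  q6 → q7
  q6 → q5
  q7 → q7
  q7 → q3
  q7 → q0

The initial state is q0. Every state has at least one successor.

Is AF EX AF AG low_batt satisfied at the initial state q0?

Does not hold

States satisfying EX AF AG low_batt: ∅.
States satisfying AF EX AF AG low_batt: ∅.
There is a path from q0 along which EX AF AG low_batt never holds.
q0 ∉ Sat(AF EX AF AG low_batt).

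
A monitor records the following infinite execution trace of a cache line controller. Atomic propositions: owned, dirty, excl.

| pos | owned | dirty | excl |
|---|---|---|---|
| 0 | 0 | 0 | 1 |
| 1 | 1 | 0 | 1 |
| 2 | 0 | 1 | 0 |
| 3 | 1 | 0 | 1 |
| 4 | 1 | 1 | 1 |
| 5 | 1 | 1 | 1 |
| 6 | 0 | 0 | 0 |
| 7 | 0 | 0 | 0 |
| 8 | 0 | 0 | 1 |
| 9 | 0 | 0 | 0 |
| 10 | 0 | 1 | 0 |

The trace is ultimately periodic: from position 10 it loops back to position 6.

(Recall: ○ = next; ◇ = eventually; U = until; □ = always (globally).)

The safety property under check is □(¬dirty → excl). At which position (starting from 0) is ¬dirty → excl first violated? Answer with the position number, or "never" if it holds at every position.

6

Check ¬dirty → excl at each position in order: 0 ✓, 1 ✓, 2 ✓, 3 ✓, 4 ✓, 5 ✓.
At position 6 the labels are {}, so ¬dirty → excl is false there. This is the first violation.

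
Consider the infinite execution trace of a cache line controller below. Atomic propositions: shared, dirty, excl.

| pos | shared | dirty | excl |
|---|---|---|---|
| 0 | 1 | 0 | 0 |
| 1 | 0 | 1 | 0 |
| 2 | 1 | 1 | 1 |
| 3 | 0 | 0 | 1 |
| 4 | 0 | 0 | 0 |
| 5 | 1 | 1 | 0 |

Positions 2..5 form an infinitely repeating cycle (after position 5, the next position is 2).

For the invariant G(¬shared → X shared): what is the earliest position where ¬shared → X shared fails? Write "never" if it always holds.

Check ¬shared → X shared at each position in order: 0 ✓, 1 ✓, 2 ✓.
At position 3 the labels are {excl} and the next position 4 has {}, so ¬shared → X shared is false there. This is the first violation.

3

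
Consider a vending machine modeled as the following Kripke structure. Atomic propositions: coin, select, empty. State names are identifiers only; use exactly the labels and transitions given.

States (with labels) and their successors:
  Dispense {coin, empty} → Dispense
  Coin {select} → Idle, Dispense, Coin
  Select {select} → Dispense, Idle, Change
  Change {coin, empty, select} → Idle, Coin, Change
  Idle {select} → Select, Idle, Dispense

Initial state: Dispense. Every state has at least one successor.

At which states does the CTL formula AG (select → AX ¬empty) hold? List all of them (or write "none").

States satisfying select → AX ¬empty: {Dispense}.
States satisfying AG (select → AX ¬empty): {Dispense}.

{Dispense}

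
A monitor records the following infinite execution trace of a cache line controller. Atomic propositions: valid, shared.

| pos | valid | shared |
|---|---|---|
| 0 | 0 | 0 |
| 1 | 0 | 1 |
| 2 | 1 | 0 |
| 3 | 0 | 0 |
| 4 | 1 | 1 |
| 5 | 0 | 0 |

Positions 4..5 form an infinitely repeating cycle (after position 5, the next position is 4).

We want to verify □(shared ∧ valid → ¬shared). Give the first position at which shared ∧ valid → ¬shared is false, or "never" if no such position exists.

4

Check shared ∧ valid → ¬shared at each position in order: 0 ✓, 1 ✓, 2 ✓, 3 ✓.
At position 4 the labels are {shared, valid}, so shared ∧ valid → ¬shared is false there. This is the first violation.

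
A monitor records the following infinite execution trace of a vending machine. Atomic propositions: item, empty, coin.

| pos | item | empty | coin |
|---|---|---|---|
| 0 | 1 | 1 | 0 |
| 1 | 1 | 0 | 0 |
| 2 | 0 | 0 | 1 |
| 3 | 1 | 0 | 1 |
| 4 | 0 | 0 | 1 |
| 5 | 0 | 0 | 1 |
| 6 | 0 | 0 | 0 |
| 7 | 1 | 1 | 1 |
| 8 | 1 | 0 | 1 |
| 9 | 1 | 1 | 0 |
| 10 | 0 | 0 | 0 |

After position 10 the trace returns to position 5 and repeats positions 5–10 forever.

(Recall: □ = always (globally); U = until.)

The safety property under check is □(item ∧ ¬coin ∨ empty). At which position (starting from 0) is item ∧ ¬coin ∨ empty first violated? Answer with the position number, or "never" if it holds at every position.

Check item ∧ ¬coin ∨ empty at each position in order: 0 ✓, 1 ✓.
At position 2 the labels are {coin}, so item ∧ ¬coin ∨ empty is false there. This is the first violation.

2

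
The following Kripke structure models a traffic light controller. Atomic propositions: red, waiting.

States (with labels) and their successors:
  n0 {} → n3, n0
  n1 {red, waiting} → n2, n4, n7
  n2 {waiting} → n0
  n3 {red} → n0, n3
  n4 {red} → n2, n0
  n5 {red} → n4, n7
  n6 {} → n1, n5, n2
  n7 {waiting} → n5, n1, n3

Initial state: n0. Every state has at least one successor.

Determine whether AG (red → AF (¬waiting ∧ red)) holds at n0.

States satisfying red → AF (¬waiting ∧ red): {n0, n2, n3, n4, n5, n6, n7}.
States satisfying AG (red → AF (¬waiting ∧ red)): {n0, n2, n3, n4}.
Every state reachable from n0 satisfies red → AF (¬waiting ∧ red).
n0 ∈ Sat(AG (red → AF (¬waiting ∧ red))).

Holds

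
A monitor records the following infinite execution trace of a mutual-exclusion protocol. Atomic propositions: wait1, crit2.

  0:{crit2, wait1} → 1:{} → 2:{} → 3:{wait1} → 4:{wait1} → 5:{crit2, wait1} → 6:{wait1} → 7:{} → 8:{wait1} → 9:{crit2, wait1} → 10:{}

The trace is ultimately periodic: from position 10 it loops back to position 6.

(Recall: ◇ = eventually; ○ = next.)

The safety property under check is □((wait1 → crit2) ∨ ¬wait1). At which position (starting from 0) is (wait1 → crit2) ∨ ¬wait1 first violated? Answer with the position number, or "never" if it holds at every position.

3

Check (wait1 → crit2) ∨ ¬wait1 at each position in order: 0 ✓, 1 ✓, 2 ✓.
At position 3 the labels are {wait1}, so (wait1 → crit2) ∨ ¬wait1 is false there. This is the first violation.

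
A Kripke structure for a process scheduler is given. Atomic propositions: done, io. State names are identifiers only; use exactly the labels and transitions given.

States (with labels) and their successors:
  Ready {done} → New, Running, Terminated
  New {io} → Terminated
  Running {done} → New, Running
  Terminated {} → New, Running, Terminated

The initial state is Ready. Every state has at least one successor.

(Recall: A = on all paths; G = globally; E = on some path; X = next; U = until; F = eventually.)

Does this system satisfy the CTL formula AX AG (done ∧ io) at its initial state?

States satisfying AG (done ∧ io): ∅.
States satisfying AX AG (done ∧ io): ∅.
Ready ∉ Sat(AX AG (done ∧ io)).

No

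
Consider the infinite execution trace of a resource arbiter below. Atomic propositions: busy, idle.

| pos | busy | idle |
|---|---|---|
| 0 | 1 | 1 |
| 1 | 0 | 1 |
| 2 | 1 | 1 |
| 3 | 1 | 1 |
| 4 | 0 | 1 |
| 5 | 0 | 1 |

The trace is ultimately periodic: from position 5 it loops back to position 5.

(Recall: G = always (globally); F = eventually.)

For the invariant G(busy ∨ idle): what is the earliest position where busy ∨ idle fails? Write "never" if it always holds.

never

busy ∨ idle holds at every position 0..5, and those are all the positions the trace ever visits, so the invariant G(busy ∨ idle) is never violated.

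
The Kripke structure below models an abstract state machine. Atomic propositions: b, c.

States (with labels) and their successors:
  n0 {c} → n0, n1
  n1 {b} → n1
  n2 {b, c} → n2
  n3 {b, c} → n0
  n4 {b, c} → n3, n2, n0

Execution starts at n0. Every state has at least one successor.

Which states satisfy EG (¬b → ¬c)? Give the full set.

States satisfying ¬b → ¬c: {n1, n2, n3, n4}.
States satisfying EG (¬b → ¬c): {n1, n2, n4}.

{n1, n2, n4}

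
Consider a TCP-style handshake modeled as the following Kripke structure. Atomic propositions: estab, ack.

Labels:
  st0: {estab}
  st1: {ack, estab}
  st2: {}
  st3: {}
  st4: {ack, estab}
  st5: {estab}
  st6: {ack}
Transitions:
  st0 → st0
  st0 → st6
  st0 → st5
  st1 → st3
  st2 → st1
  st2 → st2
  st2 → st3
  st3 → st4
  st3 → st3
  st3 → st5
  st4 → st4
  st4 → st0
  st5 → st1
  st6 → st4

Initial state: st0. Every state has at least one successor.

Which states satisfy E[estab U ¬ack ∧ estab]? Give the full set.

{st0, st4, st5}

States satisfying estab: {st0, st1, st4, st5}.
States satisfying ¬ack ∧ estab: {st0, st5}.
States satisfying E[estab U ¬ack ∧ estab]: {st0, st4, st5}.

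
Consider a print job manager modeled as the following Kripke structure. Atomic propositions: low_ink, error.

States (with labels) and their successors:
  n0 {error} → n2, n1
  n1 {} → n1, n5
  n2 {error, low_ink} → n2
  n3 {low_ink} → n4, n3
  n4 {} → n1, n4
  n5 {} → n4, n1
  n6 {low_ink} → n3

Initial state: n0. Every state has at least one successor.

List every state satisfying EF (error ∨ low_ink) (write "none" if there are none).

States satisfying error ∨ low_ink: {n0, n2, n3, n6}.
States satisfying EF (error ∨ low_ink): {n0, n2, n3, n6}.

{n0, n2, n3, n6}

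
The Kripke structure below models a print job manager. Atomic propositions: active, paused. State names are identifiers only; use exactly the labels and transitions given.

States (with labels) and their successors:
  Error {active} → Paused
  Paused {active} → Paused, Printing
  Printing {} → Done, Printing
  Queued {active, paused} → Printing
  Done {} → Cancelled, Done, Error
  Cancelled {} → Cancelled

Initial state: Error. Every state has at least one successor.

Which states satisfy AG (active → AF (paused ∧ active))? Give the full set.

States satisfying active → AF (paused ∧ active): {Printing, Queued, Done, Cancelled}.
States satisfying AG (active → AF (paused ∧ active)): {Cancelled}.

{Cancelled}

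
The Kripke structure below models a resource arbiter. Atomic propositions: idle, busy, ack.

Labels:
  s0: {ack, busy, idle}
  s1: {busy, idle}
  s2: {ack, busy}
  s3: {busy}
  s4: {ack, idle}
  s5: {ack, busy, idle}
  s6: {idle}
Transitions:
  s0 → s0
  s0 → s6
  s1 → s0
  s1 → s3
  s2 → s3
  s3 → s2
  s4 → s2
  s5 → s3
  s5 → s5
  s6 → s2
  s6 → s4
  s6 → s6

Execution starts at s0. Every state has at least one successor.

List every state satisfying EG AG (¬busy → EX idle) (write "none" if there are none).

States satisfying AG (¬busy → EX idle): {s2, s3, s5}.
States satisfying EG AG (¬busy → EX idle): {s2, s3, s5}.

{s2, s3, s5}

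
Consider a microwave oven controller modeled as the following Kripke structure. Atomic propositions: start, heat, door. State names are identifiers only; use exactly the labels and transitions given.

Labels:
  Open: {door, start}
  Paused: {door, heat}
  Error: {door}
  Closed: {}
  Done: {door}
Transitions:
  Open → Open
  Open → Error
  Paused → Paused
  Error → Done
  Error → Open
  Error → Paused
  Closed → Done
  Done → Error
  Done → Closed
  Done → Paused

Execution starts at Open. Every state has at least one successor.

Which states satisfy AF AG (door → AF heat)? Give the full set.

{Paused}

States satisfying AG (door → AF heat): {Paused}.
States satisfying AF AG (door → AF heat): {Paused}.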